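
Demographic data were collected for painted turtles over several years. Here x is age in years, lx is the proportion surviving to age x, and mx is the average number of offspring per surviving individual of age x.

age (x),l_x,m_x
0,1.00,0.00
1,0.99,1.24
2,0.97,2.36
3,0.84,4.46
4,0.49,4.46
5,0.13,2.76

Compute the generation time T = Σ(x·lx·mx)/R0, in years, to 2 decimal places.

lx·mx: 0, 1.2276, 2.2892, 3.7464, 2.1854, 0.3588 → R0 = 9.8074
x·lx·mx: 0, 1.2276, 4.5784, 11.2392, 8.7416, 1.794 → Σ = 27.5808
T = 27.5808 / 9.8074 = 2.812244… → 2.81

2.81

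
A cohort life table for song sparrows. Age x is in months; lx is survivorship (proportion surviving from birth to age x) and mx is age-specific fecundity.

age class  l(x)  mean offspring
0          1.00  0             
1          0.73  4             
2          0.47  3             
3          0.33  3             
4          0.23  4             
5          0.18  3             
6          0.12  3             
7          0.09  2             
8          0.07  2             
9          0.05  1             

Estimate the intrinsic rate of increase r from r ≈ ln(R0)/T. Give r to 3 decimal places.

R0 = Σ lx·mx = 0 + 2.92 + 1.41 + 0.99 + 0.92 + 0.54 + 0.36 + 0.18 + 0.14 + 0.05 = 7.51
Σ x·lx·mx = 20.08; T = 20.08/7.51 = 2.67377…
r ≈ ln(R0)/T = ln(7.51)/2.67377… = 0.75408… → 0.754

0.754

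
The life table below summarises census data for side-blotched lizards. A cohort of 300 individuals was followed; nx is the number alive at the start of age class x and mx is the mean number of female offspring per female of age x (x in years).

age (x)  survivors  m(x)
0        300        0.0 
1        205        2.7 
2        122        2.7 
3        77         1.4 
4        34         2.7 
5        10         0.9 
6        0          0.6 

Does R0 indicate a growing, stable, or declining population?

growing

lx = nx/n0 = nx/300: 1, 0.68333…, 0.40667…, 0.25667…, 0.11333…, 0.03333…, 0
R0 = Σ lx·mx = 0 + 1.845… + 1.098… + 0.359333… + 0.306… + 0.03… + 0 = 3.638333…
R0 > 1, so the population is growing.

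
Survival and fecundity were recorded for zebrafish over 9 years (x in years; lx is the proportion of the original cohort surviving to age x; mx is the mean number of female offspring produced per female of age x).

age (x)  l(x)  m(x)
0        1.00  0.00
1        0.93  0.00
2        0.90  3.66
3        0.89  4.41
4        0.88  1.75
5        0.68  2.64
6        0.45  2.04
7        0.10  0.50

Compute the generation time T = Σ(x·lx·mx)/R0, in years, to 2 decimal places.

3.42

lx·mx: 0, 0, 3.294, 3.9249, 1.54, 1.7952, 0.918, 0.05 → R0 = 11.5221
x·lx·mx: 0, 0, 6.588, 11.7747, 6.16, 8.976, 5.508, 0.35 → Σ = 39.3567
T = 39.3567 / 11.5221 = 3.415758… → 3.42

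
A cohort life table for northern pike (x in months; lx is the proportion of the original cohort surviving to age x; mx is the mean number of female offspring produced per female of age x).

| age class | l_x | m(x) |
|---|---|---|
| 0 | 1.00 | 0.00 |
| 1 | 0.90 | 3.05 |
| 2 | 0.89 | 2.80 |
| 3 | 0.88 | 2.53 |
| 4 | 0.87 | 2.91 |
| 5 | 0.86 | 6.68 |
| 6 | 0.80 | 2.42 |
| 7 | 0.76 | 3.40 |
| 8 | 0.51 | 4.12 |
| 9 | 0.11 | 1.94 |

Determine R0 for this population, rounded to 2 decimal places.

lx·mx by age: 0, 2.745, 2.492, 2.2264, 2.5317, 5.7448, 1.936, 2.584, 2.1012, 0.2134
R0 = Σ lx·mx = 22.5745 → 22.57

22.57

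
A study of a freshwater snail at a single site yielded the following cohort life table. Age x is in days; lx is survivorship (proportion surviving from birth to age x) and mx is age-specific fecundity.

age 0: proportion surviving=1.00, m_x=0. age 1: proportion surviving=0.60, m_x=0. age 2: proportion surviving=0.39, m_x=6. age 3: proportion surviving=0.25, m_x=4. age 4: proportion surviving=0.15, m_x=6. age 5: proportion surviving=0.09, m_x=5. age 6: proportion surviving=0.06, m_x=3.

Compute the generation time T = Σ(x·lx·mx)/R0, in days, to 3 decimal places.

3.000

lx·mx: 0, 0, 2.34, 1, 0.9, 0.45, 0.18 → R0 = 4.87
x·lx·mx: 0, 0, 4.68, 3, 3.6, 2.25, 1.08 → Σ = 14.61
T = 14.61 / 4.87 = 3 → 3.000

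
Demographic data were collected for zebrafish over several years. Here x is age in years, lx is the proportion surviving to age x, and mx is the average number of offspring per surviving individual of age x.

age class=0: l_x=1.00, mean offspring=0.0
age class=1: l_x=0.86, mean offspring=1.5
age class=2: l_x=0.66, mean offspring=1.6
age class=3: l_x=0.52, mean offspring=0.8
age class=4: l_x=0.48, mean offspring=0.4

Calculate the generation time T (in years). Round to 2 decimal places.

1.83

lx·mx: 0, 1.29, 1.056, 0.416, 0.192 → R0 = 2.954
x·lx·mx: 0, 1.29, 2.112, 1.248, 0.768 → Σ = 5.418
T = 5.418 / 2.954 = 1.834123… → 1.83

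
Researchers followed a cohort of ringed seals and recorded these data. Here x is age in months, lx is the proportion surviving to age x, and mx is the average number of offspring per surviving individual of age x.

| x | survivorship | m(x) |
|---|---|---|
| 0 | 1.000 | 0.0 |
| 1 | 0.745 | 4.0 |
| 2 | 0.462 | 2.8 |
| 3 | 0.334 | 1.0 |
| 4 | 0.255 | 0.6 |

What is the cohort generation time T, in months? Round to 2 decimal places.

lx·mx: 0, 2.98, 1.2936, 0.334, 0.153 → R0 = 4.7606
x·lx·mx: 0, 2.98, 2.5872, 1.002, 0.612 → Σ = 7.1812
T = 7.1812 / 4.7606 = 1.508465… → 1.51

1.51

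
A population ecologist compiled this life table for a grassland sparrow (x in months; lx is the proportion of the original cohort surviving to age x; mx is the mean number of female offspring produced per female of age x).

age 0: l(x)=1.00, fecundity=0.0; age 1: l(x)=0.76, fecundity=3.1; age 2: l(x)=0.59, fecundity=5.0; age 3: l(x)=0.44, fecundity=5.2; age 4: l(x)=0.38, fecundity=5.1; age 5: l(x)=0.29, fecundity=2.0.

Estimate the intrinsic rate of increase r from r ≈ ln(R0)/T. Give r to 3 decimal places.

R0 = Σ lx·mx = 0 + 2.356 + 2.95 + 2.288 + 1.938 + 0.58 = 10.112
Σ x·lx·mx = 25.772; T = 25.772/10.112 = 2.54866…
r ≈ ln(R0)/T = ln(10.112)/2.54866… = 0.90782… → 0.908

0.908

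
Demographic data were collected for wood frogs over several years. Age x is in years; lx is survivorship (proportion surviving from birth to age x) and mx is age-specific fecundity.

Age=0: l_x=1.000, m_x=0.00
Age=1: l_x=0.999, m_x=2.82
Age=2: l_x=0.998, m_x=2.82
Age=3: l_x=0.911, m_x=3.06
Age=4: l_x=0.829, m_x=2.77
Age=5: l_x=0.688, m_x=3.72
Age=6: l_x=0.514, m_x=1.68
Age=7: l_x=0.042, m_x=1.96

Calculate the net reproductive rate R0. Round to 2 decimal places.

14.22

lx·mx by age: 0, 2.81718, 2.81436, 2.78766, 2.29633, 2.55936, 0.86352, 0.08232
R0 = Σ lx·mx = 14.22073 → 14.22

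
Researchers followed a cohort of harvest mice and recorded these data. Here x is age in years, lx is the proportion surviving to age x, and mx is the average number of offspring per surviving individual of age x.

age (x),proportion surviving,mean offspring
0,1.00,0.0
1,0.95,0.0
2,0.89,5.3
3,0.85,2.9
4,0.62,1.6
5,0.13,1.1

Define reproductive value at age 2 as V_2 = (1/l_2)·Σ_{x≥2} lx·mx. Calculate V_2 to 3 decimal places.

9.345

lx·mx for x ≥ 2: 4.717, 2.465, 0.992, 0.143 → sum = 8.317
V_2 = 8.317 / l_2 = 8.317 / 0.89 = 9.344944… → 9.345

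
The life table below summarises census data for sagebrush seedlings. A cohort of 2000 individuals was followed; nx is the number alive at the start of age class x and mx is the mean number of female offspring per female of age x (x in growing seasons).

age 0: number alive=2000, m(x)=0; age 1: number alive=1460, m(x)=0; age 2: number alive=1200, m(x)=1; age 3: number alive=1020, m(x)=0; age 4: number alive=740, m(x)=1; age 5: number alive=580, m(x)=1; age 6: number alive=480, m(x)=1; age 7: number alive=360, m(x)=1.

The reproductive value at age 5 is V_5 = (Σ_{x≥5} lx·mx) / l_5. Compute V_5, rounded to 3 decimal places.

2.448

lx = nx/n0 = nx/2000: 1, 0.73, 0.6, 0.51, 0.37, 0.29, 0.24, 0.18
lx·mx for x ≥ 5: 0.29, 0.24, 0.18 → sum = 0.71
V_5 = 0.71 / l_5 = 0.71 / 0.29 = 2.448276… → 2.448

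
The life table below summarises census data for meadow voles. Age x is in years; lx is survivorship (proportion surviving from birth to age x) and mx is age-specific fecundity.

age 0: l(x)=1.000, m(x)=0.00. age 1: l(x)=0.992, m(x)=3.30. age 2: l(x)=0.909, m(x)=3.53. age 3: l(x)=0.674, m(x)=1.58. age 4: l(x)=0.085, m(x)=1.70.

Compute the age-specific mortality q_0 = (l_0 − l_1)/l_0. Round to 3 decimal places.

0.008

q_0 = (l_0 − l_1) / l_0 = (1 − 0.992) / 1
     = 0.008 / 1 = 0.008 → 0.008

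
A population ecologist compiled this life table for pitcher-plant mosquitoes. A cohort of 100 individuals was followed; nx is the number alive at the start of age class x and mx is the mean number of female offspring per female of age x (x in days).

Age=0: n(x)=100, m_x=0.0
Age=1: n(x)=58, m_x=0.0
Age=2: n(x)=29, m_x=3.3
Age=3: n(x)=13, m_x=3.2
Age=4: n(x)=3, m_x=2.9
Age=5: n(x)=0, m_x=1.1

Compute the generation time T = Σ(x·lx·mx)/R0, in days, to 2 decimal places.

2.40

lx = nx/n0 = nx/100: 1, 0.58, 0.29, 0.13, 0.03, 0
lx·mx: 0, 0, 0.957, 0.416, 0.087, 0 → R0 = 1.46
x·lx·mx: 0, 0, 1.914, 1.248, 0.348, 0 → Σ = 3.51
T = 3.51 / 1.46 = 2.40411… → 2.40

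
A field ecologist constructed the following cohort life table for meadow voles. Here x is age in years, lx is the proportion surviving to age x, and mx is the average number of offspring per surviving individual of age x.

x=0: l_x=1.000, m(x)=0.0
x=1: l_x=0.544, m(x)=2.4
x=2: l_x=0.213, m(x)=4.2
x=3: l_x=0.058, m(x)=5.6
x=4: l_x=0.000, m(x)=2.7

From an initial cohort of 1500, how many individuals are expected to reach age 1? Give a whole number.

Expected survivors = N0 · l_1 = 1500 × 0.544 = 816 → 816

816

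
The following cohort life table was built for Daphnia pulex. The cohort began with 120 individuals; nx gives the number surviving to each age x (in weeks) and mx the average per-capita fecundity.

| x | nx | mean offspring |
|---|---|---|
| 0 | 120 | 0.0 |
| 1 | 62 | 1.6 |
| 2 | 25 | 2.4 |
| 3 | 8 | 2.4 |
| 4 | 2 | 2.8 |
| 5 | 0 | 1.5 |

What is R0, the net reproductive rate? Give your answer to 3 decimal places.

lx = nx/n0 = nx/120: 1, 0.51667…, 0.20833…, 0.06667…, 0.01667…, 0
lx·mx by age: 0, 0.826667…, 0.5…, 0.16…, 0.046667…, 0
R0 = Σ lx·mx = 1.533333… → 1.533

1.533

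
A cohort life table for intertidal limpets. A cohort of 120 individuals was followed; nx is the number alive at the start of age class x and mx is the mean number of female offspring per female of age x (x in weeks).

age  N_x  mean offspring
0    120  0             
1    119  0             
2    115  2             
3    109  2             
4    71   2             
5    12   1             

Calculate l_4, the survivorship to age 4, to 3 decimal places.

0.592

l_4 = n_4/n_0 = 71/120 = 0.591667… → 0.592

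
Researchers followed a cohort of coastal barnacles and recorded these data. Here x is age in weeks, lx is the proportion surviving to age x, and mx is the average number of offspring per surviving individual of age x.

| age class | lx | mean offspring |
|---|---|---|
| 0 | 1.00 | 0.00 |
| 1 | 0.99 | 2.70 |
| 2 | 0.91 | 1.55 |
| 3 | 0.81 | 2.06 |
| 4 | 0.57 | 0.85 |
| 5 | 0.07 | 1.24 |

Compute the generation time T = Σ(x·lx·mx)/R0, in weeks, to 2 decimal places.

lx·mx: 0, 2.673, 1.4105, 1.6686, 0.4845, 0.0868 → R0 = 6.3234
x·lx·mx: 0, 2.673, 2.821, 5.0058, 1.938, 0.434 → Σ = 12.8718
T = 12.8718 / 6.3234 = 2.035582… → 2.04

2.04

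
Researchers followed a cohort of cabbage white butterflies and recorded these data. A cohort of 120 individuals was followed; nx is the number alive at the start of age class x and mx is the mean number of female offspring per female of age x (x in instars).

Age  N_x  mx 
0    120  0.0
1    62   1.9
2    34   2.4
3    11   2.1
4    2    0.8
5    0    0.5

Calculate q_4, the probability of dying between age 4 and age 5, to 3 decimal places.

lx = nx/n0 = nx/120: 1, 0.51667…, 0.28333…, 0.09167…, 0.01667…, 0
q_4 = (l_4 − l_5) / l_4 = (0.016667… − 0) / 0.016667…
     = 0.016667… / 0.016667… = 1 → 1.000

1.000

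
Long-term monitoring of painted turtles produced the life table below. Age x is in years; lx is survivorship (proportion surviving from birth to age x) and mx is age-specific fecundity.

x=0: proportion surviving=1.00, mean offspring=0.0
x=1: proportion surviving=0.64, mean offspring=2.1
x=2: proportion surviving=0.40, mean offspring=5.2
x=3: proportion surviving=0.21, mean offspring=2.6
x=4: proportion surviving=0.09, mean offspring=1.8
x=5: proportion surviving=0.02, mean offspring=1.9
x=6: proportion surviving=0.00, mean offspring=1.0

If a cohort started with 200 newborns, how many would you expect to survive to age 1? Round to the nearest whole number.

Expected survivors = N0 · l_1 = 200 × 0.64 = 128 → 128

128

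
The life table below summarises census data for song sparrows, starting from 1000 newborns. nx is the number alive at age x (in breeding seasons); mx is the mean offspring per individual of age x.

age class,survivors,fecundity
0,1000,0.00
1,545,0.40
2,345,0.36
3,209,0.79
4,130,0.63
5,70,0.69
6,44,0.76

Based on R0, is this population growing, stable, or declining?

declining

lx = nx/n0 = nx/1000: 1, 0.545, 0.345, 0.209, 0.13, 0.07, 0.044
R0 = Σ lx·mx = 0 + 0.218 + 0.1242 + 0.16511 + 0.0819 + 0.0483 + 0.03344 = 0.67095
R0 < 1, so the population is declining.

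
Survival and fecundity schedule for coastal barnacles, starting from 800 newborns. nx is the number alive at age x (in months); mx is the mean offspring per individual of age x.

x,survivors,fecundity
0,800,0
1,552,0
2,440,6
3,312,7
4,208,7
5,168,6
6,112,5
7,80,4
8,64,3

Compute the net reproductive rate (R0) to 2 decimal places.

10.45

lx = nx/n0 = nx/800: 1, 0.69, 0.55, 0.39, 0.26, 0.21, 0.14, 0.1, 0.08
lx·mx by age: 0, 0, 3.3, 2.73, 1.82, 1.26, 0.7, 0.4, 0.24
R0 = Σ lx·mx = 10.45 → 10.45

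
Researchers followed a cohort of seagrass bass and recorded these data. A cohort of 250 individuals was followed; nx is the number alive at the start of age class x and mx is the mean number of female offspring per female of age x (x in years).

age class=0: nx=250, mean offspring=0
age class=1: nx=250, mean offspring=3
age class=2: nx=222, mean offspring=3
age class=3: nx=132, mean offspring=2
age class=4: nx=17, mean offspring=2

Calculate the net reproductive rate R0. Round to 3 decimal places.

lx = nx/n0 = nx/250: 1, 1, 0.888, 0.528, 0.068
lx·mx by age: 0, 3, 2.664, 1.056, 0.136
R0 = Σ lx·mx = 6.856 → 6.856

6.856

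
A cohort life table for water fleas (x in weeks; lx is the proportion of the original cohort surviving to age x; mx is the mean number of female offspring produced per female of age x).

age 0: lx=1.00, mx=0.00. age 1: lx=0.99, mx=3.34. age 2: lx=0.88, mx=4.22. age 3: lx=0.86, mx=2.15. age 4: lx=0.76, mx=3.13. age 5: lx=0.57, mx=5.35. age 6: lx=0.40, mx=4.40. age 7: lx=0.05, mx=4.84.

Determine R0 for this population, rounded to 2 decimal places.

lx·mx by age: 0, 3.3066, 3.7136, 1.849, 2.3788, 3.0495, 1.76, 0.242
R0 = Σ lx·mx = 16.2995 → 16.30

16.30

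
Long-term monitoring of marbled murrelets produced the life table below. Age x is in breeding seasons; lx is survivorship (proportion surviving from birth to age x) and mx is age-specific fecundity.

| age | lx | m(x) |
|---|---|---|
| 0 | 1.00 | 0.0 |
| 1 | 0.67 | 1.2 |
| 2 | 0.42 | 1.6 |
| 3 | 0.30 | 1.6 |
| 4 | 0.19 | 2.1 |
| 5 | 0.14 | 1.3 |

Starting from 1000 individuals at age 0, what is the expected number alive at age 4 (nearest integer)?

Expected survivors = N0 · l_4 = 1000 × 0.19 = 190 → 190

190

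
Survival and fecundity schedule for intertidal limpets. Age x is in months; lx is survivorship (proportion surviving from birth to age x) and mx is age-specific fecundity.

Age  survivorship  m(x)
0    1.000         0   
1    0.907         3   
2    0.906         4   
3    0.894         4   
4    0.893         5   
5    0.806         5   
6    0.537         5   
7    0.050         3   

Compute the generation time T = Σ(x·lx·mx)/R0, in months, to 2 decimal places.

3.57

lx·mx: 0, 2.721, 3.624, 3.576, 4.465, 4.03, 2.685, 0.15 → R0 = 21.251
x·lx·mx: 0, 2.721, 7.248, 10.728, 17.86, 20.15, 16.11, 1.05 → Σ = 75.867
T = 75.867 / 21.251 = 3.570044… → 3.57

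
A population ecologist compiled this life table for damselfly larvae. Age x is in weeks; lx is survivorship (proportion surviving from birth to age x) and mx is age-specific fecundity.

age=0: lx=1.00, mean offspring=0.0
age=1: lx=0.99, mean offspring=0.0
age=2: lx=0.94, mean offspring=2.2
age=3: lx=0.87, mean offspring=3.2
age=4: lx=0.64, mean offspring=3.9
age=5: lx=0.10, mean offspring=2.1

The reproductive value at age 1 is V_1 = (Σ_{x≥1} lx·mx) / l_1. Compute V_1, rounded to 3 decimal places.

7.634

lx·mx for x ≥ 1: 0, 2.068, 2.784, 2.496, 0.21 → sum = 7.558
V_1 = 7.558 / l_1 = 7.558 / 0.99 = 7.634343… → 7.634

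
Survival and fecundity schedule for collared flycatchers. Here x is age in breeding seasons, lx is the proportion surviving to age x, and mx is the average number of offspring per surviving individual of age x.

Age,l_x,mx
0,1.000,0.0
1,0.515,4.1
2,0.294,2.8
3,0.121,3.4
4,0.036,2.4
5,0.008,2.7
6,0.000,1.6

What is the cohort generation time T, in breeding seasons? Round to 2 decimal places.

1.58

lx·mx: 0, 2.1115, 0.8232, 0.4114, 0.0864, 0.0216, 0 → R0 = 3.4541
x·lx·mx: 0, 2.1115, 1.6464, 1.2342, 0.3456, 0.108, 0 → Σ = 5.4457
T = 5.4457 / 3.4541 = 1.57659… → 1.58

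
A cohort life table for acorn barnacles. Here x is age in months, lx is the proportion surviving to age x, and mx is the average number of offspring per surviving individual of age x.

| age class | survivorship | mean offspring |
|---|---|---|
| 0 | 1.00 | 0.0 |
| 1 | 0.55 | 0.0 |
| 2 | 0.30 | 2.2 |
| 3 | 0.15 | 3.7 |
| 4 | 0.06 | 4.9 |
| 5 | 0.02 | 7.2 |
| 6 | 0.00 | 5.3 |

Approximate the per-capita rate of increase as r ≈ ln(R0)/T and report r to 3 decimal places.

0.170

R0 = Σ lx·mx = 0 + 0 + 0.66 + 0.555 + 0.294 + 0.144 + 0 = 1.653
Σ x·lx·mx = 4.881; T = 4.881/1.653 = 2.95281…
r ≈ ln(R0)/T = ln(1.653)/2.95281… = 0.17021… → 0.170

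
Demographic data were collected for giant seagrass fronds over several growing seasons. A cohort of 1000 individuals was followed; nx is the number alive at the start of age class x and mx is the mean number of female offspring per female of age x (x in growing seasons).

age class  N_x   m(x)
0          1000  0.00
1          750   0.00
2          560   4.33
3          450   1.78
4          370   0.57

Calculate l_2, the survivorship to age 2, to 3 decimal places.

0.560

l_2 = n_2/n_0 = 560/1000 = 0.56 → 0.560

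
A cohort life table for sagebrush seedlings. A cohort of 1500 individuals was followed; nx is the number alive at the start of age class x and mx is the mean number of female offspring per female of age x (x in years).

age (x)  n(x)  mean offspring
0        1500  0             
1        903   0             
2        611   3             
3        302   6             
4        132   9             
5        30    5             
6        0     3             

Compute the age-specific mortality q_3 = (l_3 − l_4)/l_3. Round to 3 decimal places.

lx = nx/n0 = nx/1500: 1, 0.602, 0.40733…, 0.20133…, 0.088, 0.02, 0
q_3 = (l_3 − l_4) / l_3 = (0.201333… − 0.088) / 0.201333…
     = 0.113333… / 0.201333… = 0.562914… → 0.563

0.563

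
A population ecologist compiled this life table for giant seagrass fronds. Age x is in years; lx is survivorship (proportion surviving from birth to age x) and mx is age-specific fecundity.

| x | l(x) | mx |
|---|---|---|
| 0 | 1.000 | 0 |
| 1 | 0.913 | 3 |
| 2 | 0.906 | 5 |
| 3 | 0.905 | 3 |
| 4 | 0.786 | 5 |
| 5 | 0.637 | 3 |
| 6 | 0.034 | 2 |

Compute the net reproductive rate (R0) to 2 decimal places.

15.89

lx·mx by age: 0, 2.739, 4.53, 2.715, 3.93, 1.911, 0.068
R0 = Σ lx·mx = 15.893 → 15.89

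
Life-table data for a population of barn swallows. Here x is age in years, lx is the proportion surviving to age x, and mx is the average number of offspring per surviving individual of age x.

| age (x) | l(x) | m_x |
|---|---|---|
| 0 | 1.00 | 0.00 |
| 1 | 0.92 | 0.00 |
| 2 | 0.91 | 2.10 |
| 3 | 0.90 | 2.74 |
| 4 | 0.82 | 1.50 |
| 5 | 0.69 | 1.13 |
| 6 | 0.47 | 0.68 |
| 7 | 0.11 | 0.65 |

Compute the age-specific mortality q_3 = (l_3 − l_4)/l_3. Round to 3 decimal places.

q_3 = (l_3 − l_4) / l_3 = (0.9 − 0.82) / 0.9
     = 0.08 / 0.9 = 0.088889… → 0.089

0.089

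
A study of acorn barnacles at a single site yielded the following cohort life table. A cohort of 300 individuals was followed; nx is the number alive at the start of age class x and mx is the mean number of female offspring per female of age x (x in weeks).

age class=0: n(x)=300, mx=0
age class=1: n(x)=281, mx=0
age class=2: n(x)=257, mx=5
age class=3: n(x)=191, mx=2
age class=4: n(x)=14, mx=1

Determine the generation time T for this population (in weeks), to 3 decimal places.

2.244

lx = nx/n0 = nx/300: 1, 0.93667…, 0.85667…, 0.63667…, 0.04667…
lx·mx: 0, 0, 4.283333…, 1.273333…, 0.046667… → R0 = 5.603333…
x·lx·mx: 0, 0, 8.566667…, 3.82…, 0.186667… → Σ = 12.573333…
T = 12.573333… / 5.603333… = 2.243902… → 2.244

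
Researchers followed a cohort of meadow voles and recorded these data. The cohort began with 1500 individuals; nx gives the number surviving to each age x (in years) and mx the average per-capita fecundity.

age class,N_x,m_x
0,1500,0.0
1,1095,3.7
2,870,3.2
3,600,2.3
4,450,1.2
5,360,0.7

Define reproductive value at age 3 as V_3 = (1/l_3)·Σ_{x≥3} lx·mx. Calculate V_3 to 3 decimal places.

3.620

lx = nx/n0 = nx/1500: 1, 0.73, 0.58, 0.4, 0.3, 0.24
lx·mx for x ≥ 3: 0.92, 0.36, 0.168 → sum = 1.448
V_3 = 1.448 / l_3 = 1.448 / 0.4 = 3.62 → 3.620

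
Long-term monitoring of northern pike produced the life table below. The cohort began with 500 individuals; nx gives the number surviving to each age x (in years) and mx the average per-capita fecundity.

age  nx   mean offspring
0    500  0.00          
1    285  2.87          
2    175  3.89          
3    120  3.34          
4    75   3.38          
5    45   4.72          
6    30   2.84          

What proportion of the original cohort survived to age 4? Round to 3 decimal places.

0.150

l_4 = n_4/n_0 = 75/500 = 0.15 → 0.150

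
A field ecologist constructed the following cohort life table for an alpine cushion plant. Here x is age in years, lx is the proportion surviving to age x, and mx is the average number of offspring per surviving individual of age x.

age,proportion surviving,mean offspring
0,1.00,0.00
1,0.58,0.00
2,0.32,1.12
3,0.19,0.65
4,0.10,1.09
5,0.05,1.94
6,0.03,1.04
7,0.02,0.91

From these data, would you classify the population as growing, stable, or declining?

declining

R0 = Σ lx·mx = 0 + 0 + 0.3584 + 0.1235 + 0.109 + 0.097 + 0.0312 + 0.0182 = 0.7373
R0 < 1, so the population is declining.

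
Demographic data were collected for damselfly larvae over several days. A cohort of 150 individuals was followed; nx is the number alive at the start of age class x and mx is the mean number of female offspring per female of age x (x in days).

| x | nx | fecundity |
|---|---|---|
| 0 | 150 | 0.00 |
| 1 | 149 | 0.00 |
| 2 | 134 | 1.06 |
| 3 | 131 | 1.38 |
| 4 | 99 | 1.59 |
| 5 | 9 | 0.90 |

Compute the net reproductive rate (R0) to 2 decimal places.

lx = nx/n0 = nx/150: 1, 0.99333…, 0.89333…, 0.87333…, 0.66, 0.06
lx·mx by age: 0, 0, 0.946933…, 1.2052…, 1.0494, 0.054
R0 = Σ lx·mx = 3.255533… → 3.26

3.26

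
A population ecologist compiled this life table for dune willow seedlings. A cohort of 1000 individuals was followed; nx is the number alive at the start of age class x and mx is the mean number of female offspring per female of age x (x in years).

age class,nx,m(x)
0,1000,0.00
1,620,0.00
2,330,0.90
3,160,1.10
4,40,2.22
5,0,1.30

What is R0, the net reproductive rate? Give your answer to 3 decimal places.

0.562

lx = nx/n0 = nx/1000: 1, 0.62, 0.33, 0.16, 0.04, 0
lx·mx by age: 0, 0, 0.297, 0.176, 0.0888, 0
R0 = Σ lx·mx = 0.5618 → 0.562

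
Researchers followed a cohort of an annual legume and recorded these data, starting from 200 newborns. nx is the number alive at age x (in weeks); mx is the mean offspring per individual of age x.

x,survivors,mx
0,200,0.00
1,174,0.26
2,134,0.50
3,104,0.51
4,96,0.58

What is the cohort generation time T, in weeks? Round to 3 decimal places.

lx = nx/n0 = nx/200: 1, 0.87, 0.67, 0.52, 0.48
lx·mx: 0, 0.2262, 0.335, 0.2652, 0.2784 → R0 = 1.1048
x·lx·mx: 0, 0.2262, 0.67, 0.7956, 1.1136 → Σ = 2.8054
T = 2.8054 / 1.1048 = 2.539283… → 2.539

2.539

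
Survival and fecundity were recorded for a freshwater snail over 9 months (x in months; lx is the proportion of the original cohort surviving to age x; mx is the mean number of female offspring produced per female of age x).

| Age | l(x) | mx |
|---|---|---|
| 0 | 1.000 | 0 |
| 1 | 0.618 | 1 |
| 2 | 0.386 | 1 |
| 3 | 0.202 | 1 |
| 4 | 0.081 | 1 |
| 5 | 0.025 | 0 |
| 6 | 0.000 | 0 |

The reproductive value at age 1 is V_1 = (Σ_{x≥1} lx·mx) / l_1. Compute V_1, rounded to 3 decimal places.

2.083

lx·mx for x ≥ 1: 0.618, 0.386, 0.202, 0.081, 0, 0 → sum = 1.287
V_1 = 1.287 / l_1 = 1.287 / 0.618 = 2.082524… → 2.083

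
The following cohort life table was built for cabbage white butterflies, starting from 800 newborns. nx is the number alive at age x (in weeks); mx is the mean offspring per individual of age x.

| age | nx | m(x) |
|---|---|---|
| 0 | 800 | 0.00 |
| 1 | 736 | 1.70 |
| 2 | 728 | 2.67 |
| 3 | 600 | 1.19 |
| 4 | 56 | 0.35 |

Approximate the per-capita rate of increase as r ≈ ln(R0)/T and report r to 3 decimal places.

lx = nx/n0 = nx/800: 1, 0.92, 0.91, 0.75, 0.07
R0 = Σ lx·mx = 0 + 1.564 + 2.4297 + 0.8925 + 0.0245 = 4.9107
Σ x·lx·mx = 9.1989; T = 9.1989/4.9107 = 1.87324…
r ≈ ln(R0)/T = ln(4.9107)/1.87324… = 0.84955… → 0.850

0.850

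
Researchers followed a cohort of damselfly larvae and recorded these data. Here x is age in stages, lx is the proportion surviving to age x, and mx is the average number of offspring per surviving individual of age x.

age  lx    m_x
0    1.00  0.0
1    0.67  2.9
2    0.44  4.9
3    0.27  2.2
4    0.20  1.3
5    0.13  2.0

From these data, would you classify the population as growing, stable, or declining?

R0 = Σ lx·mx = 0 + 1.943 + 2.156 + 0.594 + 0.26 + 0.26 = 5.213
R0 > 1, so the population is growing.

growing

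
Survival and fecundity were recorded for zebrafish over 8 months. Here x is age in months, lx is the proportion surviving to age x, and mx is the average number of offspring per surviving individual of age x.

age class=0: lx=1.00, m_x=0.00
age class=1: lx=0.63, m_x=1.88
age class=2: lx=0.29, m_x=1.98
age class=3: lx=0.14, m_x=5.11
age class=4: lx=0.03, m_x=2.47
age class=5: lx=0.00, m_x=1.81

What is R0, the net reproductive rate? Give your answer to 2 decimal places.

lx·mx by age: 0, 1.1844, 0.5742, 0.7154, 0.0741, 0
R0 = Σ lx·mx = 2.5481 → 2.55

2.55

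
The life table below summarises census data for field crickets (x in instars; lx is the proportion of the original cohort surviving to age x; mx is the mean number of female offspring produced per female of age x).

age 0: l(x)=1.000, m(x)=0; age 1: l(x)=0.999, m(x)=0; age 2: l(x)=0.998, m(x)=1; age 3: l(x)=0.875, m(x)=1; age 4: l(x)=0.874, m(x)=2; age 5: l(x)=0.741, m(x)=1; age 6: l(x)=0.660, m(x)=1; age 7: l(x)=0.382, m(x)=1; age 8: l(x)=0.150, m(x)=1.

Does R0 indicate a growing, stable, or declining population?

R0 = Σ lx·mx = 0 + 0 + 0.998 + 0.875 + 1.748 + 0.741 + 0.66 + 0.382 + 0.15 = 5.554
R0 > 1, so the population is growing.

growing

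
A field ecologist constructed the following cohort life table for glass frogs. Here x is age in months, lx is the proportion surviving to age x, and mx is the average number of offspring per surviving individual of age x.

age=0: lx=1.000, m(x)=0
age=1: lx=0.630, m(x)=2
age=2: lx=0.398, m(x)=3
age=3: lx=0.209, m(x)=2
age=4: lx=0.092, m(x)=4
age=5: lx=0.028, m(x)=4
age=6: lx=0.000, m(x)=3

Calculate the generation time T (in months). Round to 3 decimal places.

lx·mx: 0, 1.26, 1.194, 0.418, 0.368, 0.112, 0 → R0 = 3.352
x·lx·mx: 0, 1.26, 2.388, 1.254, 1.472, 0.56, 0 → Σ = 6.934
T = 6.934 / 3.352 = 2.068616… → 2.069

2.069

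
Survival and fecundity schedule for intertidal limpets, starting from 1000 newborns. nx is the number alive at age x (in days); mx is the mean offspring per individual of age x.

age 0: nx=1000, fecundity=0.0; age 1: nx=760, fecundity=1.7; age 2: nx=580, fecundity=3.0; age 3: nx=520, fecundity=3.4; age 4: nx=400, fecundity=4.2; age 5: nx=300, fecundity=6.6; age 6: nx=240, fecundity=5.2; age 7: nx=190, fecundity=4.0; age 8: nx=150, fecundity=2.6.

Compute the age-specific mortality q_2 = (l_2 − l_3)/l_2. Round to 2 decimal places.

lx = nx/n0 = nx/1000: 1, 0.76, 0.58, 0.52, 0.4, 0.3, 0.24, 0.19, 0.15
q_2 = (l_2 − l_3) / l_2 = (0.58 − 0.52) / 0.58
     = 0.06 / 0.58 = 0.103448… → 0.10

0.10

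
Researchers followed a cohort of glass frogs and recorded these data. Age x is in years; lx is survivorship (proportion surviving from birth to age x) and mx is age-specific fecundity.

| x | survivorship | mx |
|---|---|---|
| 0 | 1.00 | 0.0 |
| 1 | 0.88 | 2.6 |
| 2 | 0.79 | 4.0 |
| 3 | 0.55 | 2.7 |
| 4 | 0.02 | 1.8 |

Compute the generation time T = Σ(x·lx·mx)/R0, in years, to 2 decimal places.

lx·mx: 0, 2.288, 3.16, 1.485, 0.036 → R0 = 6.969
x·lx·mx: 0, 2.288, 6.32, 4.455, 0.144 → Σ = 13.207
T = 13.207 / 6.969 = 1.895107… → 1.90

1.90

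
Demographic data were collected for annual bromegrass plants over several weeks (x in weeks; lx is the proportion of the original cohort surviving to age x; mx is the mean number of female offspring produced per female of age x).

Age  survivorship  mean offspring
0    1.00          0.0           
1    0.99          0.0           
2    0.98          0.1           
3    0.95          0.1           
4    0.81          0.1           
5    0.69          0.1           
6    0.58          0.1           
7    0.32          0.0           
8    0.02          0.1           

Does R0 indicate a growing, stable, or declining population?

declining

R0 = Σ lx·mx = 0 + 0 + 0.098 + 0.095 + 0.081 + 0.069 + 0.058 + 0 + 0.002 = 0.403
R0 < 1, so the population is declining.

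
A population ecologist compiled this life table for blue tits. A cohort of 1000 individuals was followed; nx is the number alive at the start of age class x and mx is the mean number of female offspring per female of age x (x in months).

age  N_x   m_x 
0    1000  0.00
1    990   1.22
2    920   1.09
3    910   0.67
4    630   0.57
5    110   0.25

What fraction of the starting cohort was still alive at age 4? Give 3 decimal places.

0.630

l_4 = n_4/n_0 = 630/1000 = 0.63 → 0.630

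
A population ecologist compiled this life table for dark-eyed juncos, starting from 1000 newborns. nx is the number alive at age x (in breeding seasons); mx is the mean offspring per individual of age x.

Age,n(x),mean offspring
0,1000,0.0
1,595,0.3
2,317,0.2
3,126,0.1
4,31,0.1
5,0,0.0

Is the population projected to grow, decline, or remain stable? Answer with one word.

declining

lx = nx/n0 = nx/1000: 1, 0.595, 0.317, 0.126, 0.031, 0
R0 = Σ lx·mx = 0 + 0.1785 + 0.0634 + 0.0126 + 0.0031 + 0 = 0.2576
R0 < 1, so the population is declining.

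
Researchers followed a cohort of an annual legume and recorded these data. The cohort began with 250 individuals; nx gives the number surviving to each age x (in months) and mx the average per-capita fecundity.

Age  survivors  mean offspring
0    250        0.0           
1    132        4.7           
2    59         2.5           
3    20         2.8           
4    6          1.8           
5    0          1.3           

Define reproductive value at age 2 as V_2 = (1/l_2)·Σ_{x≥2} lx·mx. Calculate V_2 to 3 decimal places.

lx = nx/n0 = nx/250: 1, 0.528, 0.236, 0.08, 0.024, 0
lx·mx for x ≥ 2: 0.59, 0.224, 0.0432, 0 → sum = 0.8572
V_2 = 0.8572 / l_2 = 0.8572 / 0.236 = 3.632203… → 3.632

3.632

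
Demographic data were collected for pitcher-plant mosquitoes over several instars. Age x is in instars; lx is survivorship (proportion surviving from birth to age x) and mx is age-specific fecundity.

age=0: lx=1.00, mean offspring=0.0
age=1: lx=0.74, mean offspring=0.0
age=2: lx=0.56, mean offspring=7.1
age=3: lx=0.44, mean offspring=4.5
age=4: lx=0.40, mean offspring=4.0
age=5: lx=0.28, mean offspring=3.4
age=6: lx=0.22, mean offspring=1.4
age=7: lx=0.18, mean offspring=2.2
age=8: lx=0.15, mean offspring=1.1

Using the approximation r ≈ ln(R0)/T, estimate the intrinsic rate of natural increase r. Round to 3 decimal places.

R0 = Σ lx·mx = 0 + 0 + 3.976 + 1.98 + 1.6 + 0.952 + 0.308 + 0.396 + 0.165 = 9.377
Σ x·lx·mx = 30.992; T = 30.992/9.377 = 3.30511…
r ≈ ln(R0)/T = ln(9.377)/3.30511… = 0.67721… → 0.677

0.677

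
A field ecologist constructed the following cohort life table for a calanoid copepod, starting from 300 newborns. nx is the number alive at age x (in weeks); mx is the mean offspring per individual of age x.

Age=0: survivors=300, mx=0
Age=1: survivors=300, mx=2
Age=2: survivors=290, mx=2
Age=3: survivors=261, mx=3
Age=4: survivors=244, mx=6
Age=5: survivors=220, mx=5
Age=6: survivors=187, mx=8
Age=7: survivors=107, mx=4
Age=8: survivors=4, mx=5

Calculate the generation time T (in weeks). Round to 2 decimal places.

4.26

lx = nx/n0 = nx/300: 1, 1, 0.96667…, 0.87, 0.81333…, 0.73333…, 0.62333…, 0.35667…, 0.01333…
lx·mx: 0, 2, 1.933333…, 2.61, 4.88…, 3.666667…, 4.986667…, 1.426667…, 0.066667… → R0 = 21.57…
x·lx·mx: 0, 2, 3.866667…, 7.83, 19.52…, 18.333333…, 29.92…, 9.986667…, 0.533333… → Σ = 91.99…
T = 91.99… / 21.57… = 4.26472… → 4.26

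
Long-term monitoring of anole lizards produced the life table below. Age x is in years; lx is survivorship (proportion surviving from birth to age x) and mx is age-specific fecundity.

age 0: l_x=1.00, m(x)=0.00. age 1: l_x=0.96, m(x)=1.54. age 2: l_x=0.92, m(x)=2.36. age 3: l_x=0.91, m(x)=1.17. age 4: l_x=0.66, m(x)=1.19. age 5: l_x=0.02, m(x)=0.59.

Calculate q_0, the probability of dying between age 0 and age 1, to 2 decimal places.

q_0 = (l_0 − l_1) / l_0 = (1 − 0.96) / 1
     = 0.04 / 1 = 0.04 → 0.04

0.04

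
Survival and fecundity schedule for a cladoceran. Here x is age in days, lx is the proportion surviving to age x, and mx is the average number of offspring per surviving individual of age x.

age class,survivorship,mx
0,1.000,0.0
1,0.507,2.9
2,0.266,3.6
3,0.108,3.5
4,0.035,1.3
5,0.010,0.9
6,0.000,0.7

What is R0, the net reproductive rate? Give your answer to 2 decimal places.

lx·mx by age: 0, 1.4703, 0.9576, 0.378, 0.0455, 0.009, 0
R0 = Σ lx·mx = 2.8604 → 2.86

2.86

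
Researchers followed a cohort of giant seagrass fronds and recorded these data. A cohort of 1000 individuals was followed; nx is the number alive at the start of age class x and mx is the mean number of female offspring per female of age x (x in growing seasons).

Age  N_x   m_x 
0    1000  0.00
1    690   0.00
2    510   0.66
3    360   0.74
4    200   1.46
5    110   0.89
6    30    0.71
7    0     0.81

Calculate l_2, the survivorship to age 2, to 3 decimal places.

l_2 = n_2/n_0 = 510/1000 = 0.51 → 0.510

0.510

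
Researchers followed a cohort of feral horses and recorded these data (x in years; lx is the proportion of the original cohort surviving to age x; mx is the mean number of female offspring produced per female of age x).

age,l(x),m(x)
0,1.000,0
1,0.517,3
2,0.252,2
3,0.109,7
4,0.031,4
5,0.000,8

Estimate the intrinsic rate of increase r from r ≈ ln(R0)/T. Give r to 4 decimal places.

0.5941

R0 = Σ lx·mx = 0 + 1.551 + 0.504 + 0.763 + 0.124 + 0 = 2.942
Σ x·lx·mx = 5.344; T = 5.344/2.942 = 1.81645…
r ≈ ln(R0)/T = ln(2.942)/1.81645… = 0.594065… → 0.5941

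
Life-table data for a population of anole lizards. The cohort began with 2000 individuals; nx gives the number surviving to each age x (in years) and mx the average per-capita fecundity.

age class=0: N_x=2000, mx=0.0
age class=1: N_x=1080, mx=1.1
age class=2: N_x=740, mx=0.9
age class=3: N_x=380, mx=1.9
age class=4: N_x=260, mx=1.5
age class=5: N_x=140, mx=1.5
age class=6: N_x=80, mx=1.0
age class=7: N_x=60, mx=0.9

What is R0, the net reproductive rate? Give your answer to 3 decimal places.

lx = nx/n0 = nx/2000: 1, 0.54, 0.37, 0.19, 0.13, 0.07, 0.04, 0.03
lx·mx by age: 0, 0.594, 0.333, 0.361, 0.195, 0.105, 0.04, 0.027
R0 = Σ lx·mx = 1.655 → 1.655

1.655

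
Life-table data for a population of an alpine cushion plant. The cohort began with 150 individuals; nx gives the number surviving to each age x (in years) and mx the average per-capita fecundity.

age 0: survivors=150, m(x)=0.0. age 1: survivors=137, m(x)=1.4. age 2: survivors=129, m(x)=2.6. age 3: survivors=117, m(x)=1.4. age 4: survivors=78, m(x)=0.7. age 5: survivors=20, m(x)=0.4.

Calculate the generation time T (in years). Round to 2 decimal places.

2.14

lx = nx/n0 = nx/150: 1, 0.91333…, 0.86, 0.78, 0.52, 0.13333…
lx·mx: 0, 1.278667…, 2.236, 1.092, 0.364, 0.053333… → R0 = 5.024…
x·lx·mx: 0, 1.278667…, 4.472, 3.276, 1.456, 0.266667… → Σ = 10.749333…
T = 10.749333… / 5.024… = 2.139597… → 2.14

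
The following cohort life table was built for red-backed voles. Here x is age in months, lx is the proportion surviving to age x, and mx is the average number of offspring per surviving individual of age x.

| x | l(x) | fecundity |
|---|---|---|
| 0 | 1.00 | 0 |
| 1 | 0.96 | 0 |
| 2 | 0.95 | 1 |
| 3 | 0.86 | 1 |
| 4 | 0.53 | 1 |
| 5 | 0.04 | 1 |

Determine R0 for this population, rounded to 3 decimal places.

2.380

lx·mx by age: 0, 0, 0.95, 0.86, 0.53, 0.04
R0 = Σ lx·mx = 2.38 → 2.380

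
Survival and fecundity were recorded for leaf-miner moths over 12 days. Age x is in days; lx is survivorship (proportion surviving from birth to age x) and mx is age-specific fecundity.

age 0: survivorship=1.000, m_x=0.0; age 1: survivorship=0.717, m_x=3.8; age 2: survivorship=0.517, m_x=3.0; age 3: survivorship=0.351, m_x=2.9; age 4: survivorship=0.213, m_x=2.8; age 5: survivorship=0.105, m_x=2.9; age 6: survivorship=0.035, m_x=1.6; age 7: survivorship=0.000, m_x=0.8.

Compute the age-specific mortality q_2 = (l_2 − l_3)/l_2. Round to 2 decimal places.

0.32

q_2 = (l_2 − l_3) / l_2 = (0.517 − 0.351) / 0.517
     = 0.166 / 0.517 = 0.321083… → 0.32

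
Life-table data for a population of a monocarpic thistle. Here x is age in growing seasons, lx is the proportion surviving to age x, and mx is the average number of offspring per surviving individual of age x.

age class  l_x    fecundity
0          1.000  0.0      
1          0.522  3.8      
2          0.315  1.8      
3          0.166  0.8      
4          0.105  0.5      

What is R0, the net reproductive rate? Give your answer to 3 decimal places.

lx·mx by age: 0, 1.9836, 0.567, 0.1328, 0.0525
R0 = Σ lx·mx = 2.7359 → 2.736

2.736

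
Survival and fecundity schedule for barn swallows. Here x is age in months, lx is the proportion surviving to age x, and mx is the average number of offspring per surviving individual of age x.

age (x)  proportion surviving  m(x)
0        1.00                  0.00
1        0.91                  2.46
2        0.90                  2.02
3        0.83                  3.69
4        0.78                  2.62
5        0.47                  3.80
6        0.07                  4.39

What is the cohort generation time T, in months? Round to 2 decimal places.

lx·mx: 0, 2.2386, 1.818, 3.0627, 2.0436, 1.786, 0.3073 → R0 = 11.2562
x·lx·mx: 0, 2.2386, 3.636, 9.1881, 8.1744, 8.93, 1.8438 → Σ = 34.0109
T = 34.0109 / 11.2562 = 3.021526… → 3.02

3.02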